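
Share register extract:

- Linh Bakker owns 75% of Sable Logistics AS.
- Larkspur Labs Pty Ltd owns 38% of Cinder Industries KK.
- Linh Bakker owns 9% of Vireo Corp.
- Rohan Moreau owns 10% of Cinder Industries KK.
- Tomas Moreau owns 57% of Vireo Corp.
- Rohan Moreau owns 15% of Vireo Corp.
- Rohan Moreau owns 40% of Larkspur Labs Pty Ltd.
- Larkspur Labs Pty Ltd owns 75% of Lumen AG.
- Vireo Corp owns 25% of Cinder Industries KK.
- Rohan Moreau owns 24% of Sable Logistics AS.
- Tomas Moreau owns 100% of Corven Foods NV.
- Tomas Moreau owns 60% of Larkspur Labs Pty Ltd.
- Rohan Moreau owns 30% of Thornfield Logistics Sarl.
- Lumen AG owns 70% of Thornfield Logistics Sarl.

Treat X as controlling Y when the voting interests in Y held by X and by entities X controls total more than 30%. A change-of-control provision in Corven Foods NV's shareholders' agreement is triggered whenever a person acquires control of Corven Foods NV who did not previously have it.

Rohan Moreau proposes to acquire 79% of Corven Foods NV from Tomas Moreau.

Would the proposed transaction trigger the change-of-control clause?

Yes

The purchase adds only to Rohan's holdings (Tomas's stake shrinks), so Rohan is the only person who could newly come to control Corven.
Rohan holds 40% of Larkspur, so Rohan controls Larkspur.
Larkspur holds 75% of Lumen, so Rohan controls Lumen.
Larkspur and Rohan together hold 38% + 10% = 48% of Cinder, so Rohan controls Cinder.
Rohan and Lumen together hold 30% + 70% = 100% of Thornfield, so Rohan controls Thornfield.
Neither Rohan nor any entity Rohan controls holds any voting interest in Corven.
So before the transaction, Rohan does not control Corven.
After the purchase, Rohan holds 79% of Corven directly, and Tomas's stake falls to 21%.
Rohan holds 79% of Corven, so Rohan controls Corven.
Rohan did not control Corven before and does after, so the clause is triggered.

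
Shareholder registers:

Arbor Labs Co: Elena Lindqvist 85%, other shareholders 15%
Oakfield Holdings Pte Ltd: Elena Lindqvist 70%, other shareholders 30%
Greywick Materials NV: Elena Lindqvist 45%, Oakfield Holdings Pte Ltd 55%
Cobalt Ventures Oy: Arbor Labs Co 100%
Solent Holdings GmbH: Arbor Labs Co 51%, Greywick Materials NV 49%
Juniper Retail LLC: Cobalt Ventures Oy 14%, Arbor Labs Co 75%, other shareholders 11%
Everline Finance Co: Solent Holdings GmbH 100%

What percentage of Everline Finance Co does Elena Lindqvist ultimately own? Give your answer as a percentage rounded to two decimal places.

Elena reaches Everline along 3 paths.
Via Arbor → Solent: 85% × 51% × 100% = 43.35%.
Via Greywick → Solent: 45% × 49% × 100% = 22.05%.
Via Oakfield → Greywick → Solent: 70% × 55% × 49% × 100% = 18.865%.
Total: 43.35% + 22.05% + 18.865% = 84.265%.
Rounded: 84.27%.

84.27%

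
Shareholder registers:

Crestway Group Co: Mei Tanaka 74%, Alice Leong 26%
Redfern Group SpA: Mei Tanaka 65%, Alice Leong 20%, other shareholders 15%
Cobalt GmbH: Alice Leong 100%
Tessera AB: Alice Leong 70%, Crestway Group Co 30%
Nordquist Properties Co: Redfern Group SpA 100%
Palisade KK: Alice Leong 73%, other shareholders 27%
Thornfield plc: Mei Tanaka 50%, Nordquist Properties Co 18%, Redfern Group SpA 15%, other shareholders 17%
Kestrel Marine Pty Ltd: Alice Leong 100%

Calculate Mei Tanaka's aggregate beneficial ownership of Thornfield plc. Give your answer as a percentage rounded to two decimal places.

Mei reaches Thornfield along 3 paths.
Direct stake: 50% = 50%.
Via Redfern → Nordquist: 65% × 100% × 18% = 11.7%.
Via Redfern: 65% × 15% = 9.75%.
Total: 50% + 11.7% + 9.75% = 71.45%.

71.45%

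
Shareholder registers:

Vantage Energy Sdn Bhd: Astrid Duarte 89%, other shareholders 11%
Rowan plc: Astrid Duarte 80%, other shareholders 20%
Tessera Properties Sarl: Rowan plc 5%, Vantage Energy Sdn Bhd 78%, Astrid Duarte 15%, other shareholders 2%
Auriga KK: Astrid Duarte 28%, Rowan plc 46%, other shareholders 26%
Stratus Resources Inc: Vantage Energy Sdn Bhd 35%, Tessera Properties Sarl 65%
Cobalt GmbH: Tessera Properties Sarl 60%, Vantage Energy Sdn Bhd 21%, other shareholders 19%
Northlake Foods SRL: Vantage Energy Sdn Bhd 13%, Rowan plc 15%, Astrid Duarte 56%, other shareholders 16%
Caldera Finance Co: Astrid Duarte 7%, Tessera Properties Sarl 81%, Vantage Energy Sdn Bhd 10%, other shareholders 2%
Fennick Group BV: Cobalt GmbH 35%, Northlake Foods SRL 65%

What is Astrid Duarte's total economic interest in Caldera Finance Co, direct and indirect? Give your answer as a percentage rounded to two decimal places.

Astrid reaches Caldera along 5 paths.
Direct stake: 7% = 7%.
Via Rowan → Tessera: 80% × 5% × 81% = 3.24%.
Via Vantage → Tessera: 89% × 78% × 81% = 56.2302%.
Via Tessera: 15% × 81% = 12.15%.
Via Vantage: 89% × 10% = 8.9%.
Total: 7% + 3.24% + 56.2302% + 12.15% + 8.9% = 87.5202%.
Rounded: 87.52%.

87.52%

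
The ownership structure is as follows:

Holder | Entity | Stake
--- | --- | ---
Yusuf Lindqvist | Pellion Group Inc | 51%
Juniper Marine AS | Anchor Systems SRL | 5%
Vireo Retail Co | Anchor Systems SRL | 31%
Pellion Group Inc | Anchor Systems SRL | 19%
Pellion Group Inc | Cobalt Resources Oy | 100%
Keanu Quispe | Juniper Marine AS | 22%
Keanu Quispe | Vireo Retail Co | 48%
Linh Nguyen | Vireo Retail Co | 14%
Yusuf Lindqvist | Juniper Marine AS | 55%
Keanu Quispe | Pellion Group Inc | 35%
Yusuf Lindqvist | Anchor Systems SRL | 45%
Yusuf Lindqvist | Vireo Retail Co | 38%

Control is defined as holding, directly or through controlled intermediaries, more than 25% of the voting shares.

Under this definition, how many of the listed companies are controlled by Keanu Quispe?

Keanu holds 48% of Vireo, so Keanu controls Vireo.
Keanu holds 35% of Pellion, so Keanu controls Pellion.
Pellion holds 100% of Cobalt, so Keanu controls Cobalt.
Pellion and Vireo together hold 19% + 31% = 50% of Anchor, so Keanu controls Anchor.
No other company's threshold is met.
Keanu controls 4 companies.

4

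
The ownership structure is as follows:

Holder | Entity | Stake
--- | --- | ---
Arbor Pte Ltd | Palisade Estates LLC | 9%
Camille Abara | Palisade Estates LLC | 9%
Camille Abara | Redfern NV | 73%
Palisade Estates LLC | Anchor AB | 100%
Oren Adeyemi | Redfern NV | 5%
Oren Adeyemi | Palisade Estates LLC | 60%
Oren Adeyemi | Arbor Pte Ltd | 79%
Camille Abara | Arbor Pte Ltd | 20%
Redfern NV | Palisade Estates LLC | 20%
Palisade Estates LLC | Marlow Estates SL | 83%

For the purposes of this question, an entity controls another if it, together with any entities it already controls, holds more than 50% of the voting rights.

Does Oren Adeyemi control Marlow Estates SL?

Oren holds 79% of Arbor, so Oren controls Arbor.
Arbor and Oren together hold 9% + 60% = 69% of Palisade, so Oren controls Palisade.
Palisade holds 83% of Marlow, so Oren controls Marlow.

Yes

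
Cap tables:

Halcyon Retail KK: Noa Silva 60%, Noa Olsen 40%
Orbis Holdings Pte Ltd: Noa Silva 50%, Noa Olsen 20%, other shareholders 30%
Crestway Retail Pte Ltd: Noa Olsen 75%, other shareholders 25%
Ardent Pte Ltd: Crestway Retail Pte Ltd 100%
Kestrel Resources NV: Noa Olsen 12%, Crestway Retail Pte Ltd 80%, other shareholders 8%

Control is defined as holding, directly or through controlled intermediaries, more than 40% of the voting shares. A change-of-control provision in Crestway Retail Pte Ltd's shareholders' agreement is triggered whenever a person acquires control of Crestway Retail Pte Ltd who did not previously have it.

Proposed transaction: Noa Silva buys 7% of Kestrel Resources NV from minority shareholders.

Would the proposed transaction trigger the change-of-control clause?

The purchase changes only Noa Silva's holdings, so Noa Silva is the only person who could newly come to control Crestway.
Noa Silva holds 60% of Halcyon, so Noa Silva controls Halcyon.
Noa Silva holds 50% of Orbis, so Noa Silva controls Orbis.
Neither Noa Silva nor any entity Noa Silva controls holds any voting interest in Crestway.
So before the transaction, Noa Silva does not control Crestway.
After the purchase, Noa Silva holds 7% of Kestrel directly.
Noa Silva's side now holds 7% of Kestrel, not > 40%, so Noa Silva still does not control Kestrel.
After the transaction, neither Noa Silva nor any entity Noa Silva controls holds a voting interest in Crestway, so Noa Silva still does not control it.
No new person acquires control, so the clause is not triggered.

No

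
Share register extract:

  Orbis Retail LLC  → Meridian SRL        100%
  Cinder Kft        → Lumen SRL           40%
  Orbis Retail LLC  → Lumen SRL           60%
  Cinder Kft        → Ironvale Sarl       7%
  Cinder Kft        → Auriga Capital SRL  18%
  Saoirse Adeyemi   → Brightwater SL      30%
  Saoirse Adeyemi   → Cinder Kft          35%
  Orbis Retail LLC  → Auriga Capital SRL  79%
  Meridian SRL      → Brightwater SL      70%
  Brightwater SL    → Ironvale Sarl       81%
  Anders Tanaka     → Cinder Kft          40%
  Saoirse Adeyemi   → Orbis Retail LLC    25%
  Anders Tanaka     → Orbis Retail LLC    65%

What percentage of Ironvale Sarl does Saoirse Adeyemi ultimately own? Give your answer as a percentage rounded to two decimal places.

40.93%

Saoirse reaches Ironvale along 3 paths.
Via Cinder: 35% × 7% = 2.45%.
Via Orbis → Meridian → Brightwater: 25% × 100% × 70% × 81% = 14.175%.
Via Brightwater: 30% × 81% = 24.3%.
Total: 2.45% + 14.175% + 24.3% = 40.925%.
Rounded: 40.93%.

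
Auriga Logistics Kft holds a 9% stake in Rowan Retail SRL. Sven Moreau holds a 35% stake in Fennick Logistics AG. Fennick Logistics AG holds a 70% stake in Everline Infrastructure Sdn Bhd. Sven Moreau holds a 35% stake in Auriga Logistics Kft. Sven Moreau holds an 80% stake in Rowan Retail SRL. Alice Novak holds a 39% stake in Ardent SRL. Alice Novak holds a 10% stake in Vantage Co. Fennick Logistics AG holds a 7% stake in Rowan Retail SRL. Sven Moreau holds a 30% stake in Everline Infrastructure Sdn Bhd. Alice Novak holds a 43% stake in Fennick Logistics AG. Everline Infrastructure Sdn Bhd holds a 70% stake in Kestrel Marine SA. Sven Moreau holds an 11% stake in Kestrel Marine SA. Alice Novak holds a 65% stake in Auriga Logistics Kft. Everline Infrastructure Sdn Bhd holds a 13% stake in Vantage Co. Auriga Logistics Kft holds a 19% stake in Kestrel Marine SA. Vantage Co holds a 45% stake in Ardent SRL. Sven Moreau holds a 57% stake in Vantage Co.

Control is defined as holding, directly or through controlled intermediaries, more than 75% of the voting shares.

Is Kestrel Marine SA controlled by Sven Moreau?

Sven holds 80% of Rowan, so Sven controls Rowan.
In Kestrel, Sven's side holds only 11%, not > 75%.
So Sven does not control Kestrel.

No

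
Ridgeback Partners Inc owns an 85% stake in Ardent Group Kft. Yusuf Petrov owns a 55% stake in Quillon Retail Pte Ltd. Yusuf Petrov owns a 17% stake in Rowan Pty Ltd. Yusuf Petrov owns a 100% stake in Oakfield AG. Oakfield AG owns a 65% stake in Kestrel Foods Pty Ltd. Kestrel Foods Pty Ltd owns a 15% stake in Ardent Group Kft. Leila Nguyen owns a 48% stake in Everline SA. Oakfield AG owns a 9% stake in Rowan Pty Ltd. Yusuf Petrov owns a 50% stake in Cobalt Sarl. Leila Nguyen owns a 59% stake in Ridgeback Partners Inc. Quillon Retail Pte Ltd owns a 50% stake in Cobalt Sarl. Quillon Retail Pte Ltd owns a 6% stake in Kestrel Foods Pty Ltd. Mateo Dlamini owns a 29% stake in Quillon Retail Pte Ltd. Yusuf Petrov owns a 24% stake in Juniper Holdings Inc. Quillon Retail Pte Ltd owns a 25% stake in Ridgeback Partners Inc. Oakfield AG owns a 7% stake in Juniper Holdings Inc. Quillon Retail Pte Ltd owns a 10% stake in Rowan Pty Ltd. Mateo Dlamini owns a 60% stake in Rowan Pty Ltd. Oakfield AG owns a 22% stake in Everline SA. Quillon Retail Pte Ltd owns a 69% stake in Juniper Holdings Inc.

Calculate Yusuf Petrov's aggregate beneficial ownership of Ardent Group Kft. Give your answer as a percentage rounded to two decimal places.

Yusuf reaches Ardent along 3 paths.
Via Quillon → Ridgeback: 55% × 25% × 85% = 11.6875%.
Via Oakfield → Kestrel: 100% × 65% × 15% = 9.75%.
Via Quillon → Kestrel: 55% × 6% × 15% = 0.495%.
Total: 11.6875% + 9.75% + 0.495% = 21.9325%.
Rounded: 21.93%.

21.93%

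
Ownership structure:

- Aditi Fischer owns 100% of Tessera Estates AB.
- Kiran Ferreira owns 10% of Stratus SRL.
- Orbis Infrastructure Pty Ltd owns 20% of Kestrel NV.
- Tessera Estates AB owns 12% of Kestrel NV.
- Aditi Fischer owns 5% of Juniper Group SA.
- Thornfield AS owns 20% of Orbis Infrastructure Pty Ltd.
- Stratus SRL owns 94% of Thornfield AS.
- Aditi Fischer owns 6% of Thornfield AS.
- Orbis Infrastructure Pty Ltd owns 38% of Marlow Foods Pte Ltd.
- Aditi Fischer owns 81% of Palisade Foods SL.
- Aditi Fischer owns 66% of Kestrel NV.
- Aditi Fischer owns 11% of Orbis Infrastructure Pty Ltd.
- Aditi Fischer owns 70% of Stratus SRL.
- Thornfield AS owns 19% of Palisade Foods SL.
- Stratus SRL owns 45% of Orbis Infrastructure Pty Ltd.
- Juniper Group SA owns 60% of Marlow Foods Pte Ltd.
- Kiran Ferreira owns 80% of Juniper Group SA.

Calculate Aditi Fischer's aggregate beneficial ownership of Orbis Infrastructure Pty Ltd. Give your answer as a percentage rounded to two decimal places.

56.86%

Aditi reaches Orbis along 4 paths.
Via Stratus: 70% × 45% = 31.5%.
Direct stake: 11% = 11%.
Via Thornfield: 6% × 20% = 1.2%.
Via Stratus → Thornfield: 70% × 94% × 20% = 13.16%.
Total: 31.5% + 11% + 1.2% + 13.16% = 56.86%.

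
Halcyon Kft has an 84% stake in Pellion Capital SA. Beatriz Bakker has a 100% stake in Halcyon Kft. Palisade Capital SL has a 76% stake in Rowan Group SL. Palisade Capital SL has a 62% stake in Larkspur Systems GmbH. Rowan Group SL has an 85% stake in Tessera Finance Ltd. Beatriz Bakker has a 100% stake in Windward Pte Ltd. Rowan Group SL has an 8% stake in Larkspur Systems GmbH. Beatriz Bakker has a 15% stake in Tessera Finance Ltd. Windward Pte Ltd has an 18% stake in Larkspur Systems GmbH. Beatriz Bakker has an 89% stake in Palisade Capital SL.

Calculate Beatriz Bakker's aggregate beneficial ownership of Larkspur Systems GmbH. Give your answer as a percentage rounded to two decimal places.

78.59%

Beatriz reaches Larkspur along 3 paths.
Via Windward: 100% × 18% = 18%.
Via Palisade → Rowan: 89% × 76% × 8% = 5.4112%.
Via Palisade: 89% × 62% = 55.18%.
Total: 18% + 5.4112% + 55.18% = 78.5912%.
Rounded: 78.59%.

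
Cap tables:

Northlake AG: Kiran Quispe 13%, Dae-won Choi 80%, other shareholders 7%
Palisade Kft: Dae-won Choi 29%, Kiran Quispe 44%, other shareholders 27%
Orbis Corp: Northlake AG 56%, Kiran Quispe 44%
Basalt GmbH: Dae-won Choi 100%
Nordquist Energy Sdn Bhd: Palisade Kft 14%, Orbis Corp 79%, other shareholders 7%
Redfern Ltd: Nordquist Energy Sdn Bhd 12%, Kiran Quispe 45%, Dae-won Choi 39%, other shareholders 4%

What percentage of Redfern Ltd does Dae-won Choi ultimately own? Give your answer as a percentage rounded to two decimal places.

43.73%

Dae-won reaches Redfern along 3 paths.
Via Palisade → Nordquist: 29% × 14% × 12% = 0.4872%.
Via Northlake → Orbis → Nordquist: 80% × 56% × 79% × 12% = 4.24704%.
Direct stake: 39% = 39%.
Total: 0.4872% + 4.24704% + 39% = 43.73424%.
Rounded: 43.73%.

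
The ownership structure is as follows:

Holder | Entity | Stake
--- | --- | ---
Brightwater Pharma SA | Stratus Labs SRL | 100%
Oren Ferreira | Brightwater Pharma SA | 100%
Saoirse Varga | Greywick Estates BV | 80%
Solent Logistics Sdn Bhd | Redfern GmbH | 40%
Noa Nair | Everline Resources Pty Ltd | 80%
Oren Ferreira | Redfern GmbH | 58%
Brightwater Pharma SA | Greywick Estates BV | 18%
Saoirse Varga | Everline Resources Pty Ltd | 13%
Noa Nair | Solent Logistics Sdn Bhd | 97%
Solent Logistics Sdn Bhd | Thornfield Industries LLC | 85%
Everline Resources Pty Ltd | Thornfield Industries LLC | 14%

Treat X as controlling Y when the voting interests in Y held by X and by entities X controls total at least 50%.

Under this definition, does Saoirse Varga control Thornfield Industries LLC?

No

Saoirse holds 80% of Greywick, so Saoirse controls Greywick.
Neither Saoirse nor any entity Saoirse controls holds any voting interest in Thornfield.
So Saoirse does not control Thornfield.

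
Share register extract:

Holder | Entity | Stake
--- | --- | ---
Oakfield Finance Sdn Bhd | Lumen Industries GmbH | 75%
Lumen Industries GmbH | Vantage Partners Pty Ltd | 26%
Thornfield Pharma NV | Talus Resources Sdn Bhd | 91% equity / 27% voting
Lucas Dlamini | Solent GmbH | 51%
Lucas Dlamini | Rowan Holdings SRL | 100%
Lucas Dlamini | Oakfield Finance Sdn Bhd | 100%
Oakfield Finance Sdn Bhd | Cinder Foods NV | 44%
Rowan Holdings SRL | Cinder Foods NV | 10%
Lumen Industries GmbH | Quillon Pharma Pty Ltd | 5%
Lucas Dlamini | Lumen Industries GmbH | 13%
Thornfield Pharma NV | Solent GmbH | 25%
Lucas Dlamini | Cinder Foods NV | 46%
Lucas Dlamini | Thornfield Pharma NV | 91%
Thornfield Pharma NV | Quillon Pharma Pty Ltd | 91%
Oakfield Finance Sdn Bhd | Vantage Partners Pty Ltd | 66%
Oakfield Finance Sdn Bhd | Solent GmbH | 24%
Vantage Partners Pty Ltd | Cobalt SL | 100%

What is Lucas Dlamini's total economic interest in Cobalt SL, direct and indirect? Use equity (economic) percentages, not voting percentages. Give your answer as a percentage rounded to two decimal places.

Lucas reaches Cobalt along 3 paths.
Via Oakfield → Vantage: 100% × 66% × 100% = 66%.
Via Lumen → Vantage: 13% × 26% × 100% = 3.38%.
Via Oakfield → Lumen → Vantage: 100% × 75% × 26% × 100% = 19.5%.
Total: 66% + 3.38% + 19.5% = 88.88%.

88.88%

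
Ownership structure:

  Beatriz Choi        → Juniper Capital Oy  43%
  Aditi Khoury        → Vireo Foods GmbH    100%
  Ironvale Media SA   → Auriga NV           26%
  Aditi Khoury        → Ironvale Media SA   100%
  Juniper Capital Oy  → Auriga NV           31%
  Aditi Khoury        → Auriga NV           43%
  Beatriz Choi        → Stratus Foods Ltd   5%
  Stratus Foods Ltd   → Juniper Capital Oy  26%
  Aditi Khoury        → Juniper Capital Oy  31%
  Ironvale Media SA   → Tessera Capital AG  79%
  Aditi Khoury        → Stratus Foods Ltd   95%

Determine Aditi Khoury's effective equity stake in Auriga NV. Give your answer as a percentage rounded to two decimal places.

Aditi reaches Auriga along 4 paths.
Direct stake: 43% = 43%.
Via Juniper: 31% × 31% = 9.61%.
Via Stratus → Juniper: 95% × 26% × 31% = 7.657%.
Via Ironvale: 100% × 26% = 26%.
Total: 43% + 9.61% + 7.657% + 26% = 86.267%.
Rounded: 86.27%.

86.27%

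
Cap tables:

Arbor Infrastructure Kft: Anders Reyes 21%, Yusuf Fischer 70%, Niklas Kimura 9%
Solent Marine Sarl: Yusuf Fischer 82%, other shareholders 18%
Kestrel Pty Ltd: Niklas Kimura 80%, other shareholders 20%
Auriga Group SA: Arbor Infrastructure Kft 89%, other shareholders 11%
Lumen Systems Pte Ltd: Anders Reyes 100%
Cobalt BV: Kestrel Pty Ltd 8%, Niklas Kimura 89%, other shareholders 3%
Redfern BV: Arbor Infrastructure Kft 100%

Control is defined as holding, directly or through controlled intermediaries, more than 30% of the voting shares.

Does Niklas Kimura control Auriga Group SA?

Niklas holds 80% of Kestrel, so Niklas controls Kestrel.
Kestrel and Niklas together hold 8% + 89% = 97% of Cobalt, so Niklas controls Cobalt.
Neither Niklas nor any entity Niklas controls holds any voting interest in Auriga.
So Niklas does not control Auriga.

No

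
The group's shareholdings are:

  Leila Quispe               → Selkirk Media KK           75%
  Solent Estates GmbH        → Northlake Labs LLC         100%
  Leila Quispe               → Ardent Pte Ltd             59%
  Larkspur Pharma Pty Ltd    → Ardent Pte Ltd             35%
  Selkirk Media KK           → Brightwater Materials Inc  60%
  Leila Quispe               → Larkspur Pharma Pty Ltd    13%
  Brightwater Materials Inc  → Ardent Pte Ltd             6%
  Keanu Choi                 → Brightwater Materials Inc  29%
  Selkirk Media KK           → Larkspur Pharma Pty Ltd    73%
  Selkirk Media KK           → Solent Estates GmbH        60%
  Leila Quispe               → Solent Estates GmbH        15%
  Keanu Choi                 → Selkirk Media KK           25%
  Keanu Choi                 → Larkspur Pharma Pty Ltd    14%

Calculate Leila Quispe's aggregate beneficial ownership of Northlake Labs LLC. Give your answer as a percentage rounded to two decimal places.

Leila reaches Northlake along 2 paths.
Via Selkirk → Solent: 75% × 60% × 100% = 45%.
Via Solent: 15% × 100% = 15%.
Total: 45% + 15% = 60%.
Rounded: 60.00%.

60.00%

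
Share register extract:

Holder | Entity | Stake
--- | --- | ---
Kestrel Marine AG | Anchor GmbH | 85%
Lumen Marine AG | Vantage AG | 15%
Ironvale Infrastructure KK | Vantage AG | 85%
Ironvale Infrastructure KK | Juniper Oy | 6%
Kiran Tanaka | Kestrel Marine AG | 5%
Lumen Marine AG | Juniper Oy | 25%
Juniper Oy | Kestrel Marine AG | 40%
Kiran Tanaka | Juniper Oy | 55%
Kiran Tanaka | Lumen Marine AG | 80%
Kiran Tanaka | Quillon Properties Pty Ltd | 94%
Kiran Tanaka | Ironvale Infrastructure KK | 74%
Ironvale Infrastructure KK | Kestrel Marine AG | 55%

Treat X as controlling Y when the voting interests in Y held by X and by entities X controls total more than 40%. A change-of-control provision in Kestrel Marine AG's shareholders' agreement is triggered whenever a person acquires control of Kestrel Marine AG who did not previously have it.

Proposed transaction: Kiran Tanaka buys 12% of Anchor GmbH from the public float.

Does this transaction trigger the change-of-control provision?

No

The purchase changes only Kiran's holdings, so Kiran is the only person who could newly come to control Kestrel.
Kiran holds 74% of Ironvale, so Kiran controls Ironvale.
Kiran holds 80% of Lumen, so Kiran controls Lumen.
Lumen and Kiran and Ironvale together hold 25% + 55% + 6% = 86% of Juniper, so Kiran controls Juniper.
Juniper and Ironvale and Kiran together hold 40% + 55% + 5% = 100% of Kestrel, so Kiran controls Kestrel.
So Kiran already controls Kestrel before the transaction.
After the purchase, Kiran holds 12% of Anchor directly.
Kiran controlled Kestrel already, so this is not a new person acquiring control; every other person's position is unchanged or reduced.
No new person acquires control, so the clause is not triggered.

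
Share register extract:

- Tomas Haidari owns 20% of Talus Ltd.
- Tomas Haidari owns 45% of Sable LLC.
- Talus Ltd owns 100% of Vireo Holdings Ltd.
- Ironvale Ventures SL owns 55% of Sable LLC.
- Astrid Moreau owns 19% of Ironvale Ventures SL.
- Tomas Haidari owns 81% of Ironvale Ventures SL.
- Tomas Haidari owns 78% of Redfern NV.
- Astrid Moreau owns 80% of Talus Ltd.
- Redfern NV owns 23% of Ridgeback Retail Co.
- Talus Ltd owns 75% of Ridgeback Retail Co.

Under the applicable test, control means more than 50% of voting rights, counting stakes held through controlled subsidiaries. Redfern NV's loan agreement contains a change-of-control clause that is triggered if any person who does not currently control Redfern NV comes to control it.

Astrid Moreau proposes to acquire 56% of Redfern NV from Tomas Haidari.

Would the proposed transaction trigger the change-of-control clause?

The purchase adds only to Astrid's holdings (Tomas's stake shrinks), so Astrid is the only person who could newly come to control Redfern.
Astrid holds 80% of Talus, so Astrid controls Talus.
Talus holds 100% of Vireo, so Astrid controls Vireo.
Talus holds 75% of Ridgeback, so Astrid controls Ridgeback.
Neither Astrid nor any entity Astrid controls holds any voting interest in Redfern.
So before the transaction, Astrid does not control Redfern.
After the purchase, Astrid holds 56% of Redfern directly, and Tomas's stake falls to 22%.
Astrid holds 56% of Redfern, so Astrid controls Redfern.
Astrid did not control Redfern before and does after, so the clause is triggered.

Yes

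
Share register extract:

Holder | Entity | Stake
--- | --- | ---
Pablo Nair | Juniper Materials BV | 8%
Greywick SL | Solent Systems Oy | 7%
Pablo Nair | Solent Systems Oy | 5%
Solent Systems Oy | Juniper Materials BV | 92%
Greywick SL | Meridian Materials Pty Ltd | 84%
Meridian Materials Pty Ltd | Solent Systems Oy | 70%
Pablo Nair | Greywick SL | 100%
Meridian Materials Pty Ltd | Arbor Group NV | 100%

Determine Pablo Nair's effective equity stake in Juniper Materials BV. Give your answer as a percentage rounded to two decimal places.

73.14%

Pablo reaches Juniper along 4 paths.
Direct stake: 8% = 8%.
Via Greywick → Meridian → Solent: 100% × 84% × 70% × 92% = 54.096%.
Via Solent: 5% × 92% = 4.6%.
Via Greywick → Solent: 100% × 7% × 92% = 6.44%.
Total: 8% + 54.096% + 4.6% + 6.44% = 73.136%.
Rounded: 73.14%.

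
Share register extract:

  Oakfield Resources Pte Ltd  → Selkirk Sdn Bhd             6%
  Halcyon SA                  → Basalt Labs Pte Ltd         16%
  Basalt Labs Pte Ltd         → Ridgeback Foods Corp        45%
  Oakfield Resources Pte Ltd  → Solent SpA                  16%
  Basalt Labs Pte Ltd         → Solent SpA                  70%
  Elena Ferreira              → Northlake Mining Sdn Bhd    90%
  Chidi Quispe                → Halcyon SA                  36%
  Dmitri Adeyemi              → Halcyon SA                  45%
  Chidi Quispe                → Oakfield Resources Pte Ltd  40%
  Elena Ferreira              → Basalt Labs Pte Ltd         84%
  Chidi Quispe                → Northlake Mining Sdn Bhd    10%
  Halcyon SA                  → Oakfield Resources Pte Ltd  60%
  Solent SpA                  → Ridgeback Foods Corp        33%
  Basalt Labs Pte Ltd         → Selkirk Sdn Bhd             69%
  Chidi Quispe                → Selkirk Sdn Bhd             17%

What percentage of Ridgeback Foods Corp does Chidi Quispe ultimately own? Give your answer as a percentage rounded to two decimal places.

7.18%

Chidi reaches Ridgeback along 4 paths.
Via Halcyon → Basalt → Solent: 36% × 16% × 70% × 33% = 1.33056%.
Via Oakfield → Solent: 40% × 16% × 33% = 2.112%.
Via Halcyon → Oakfield → Solent: 36% × 60% × 16% × 33% = 1.14048%.
Via Halcyon → Basalt: 36% × 16% × 45% = 2.592%.
Total: 1.33056% + 2.112% + 1.14048% + 2.592% = 7.17504%.
Rounded: 7.18%.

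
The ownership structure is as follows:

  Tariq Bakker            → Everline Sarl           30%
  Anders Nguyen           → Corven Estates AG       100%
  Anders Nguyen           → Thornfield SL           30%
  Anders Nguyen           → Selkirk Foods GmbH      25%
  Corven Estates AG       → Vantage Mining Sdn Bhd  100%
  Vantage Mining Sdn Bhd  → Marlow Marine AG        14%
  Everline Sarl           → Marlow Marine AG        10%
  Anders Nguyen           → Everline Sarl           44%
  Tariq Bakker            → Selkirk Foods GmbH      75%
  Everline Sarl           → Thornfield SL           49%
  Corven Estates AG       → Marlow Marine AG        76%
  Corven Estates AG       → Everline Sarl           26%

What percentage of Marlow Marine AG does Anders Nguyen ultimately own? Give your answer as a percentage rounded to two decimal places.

Anders reaches Marlow along 4 paths.
Via Corven → Everline: 100% × 26% × 10% = 2.6%.
Via Everline: 44% × 10% = 4.4%.
Via Corven → Vantage: 100% × 100% × 14% = 14%.
Via Corven: 100% × 76% = 76%.
Total: 2.6% + 4.4% + 14% + 76% = 97%.
Rounded: 97.00%.

97.00%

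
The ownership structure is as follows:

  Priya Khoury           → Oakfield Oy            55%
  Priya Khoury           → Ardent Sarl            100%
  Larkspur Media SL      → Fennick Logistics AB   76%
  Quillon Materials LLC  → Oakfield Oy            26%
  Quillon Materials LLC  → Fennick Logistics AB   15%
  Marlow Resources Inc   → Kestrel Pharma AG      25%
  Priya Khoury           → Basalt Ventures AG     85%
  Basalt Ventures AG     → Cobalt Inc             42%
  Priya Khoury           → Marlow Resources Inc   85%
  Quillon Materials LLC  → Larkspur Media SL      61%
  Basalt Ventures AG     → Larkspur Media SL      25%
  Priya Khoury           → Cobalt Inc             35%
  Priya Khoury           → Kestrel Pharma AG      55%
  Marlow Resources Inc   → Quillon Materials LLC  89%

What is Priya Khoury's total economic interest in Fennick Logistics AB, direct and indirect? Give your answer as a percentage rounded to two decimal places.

Priya reaches Fennick along 3 paths.
Via Marlow → Quillon: 85% × 89% × 15% = 11.3475%.
Via Marlow → Quillon → Larkspur: 85% × 89% × 61% × 76% = 35.07134%.
Via Basalt → Larkspur: 85% × 25% × 76% = 16.15%.
Total: 11.3475% + 35.07134% + 16.15% = 62.56884%.
Rounded: 62.57%.

62.57%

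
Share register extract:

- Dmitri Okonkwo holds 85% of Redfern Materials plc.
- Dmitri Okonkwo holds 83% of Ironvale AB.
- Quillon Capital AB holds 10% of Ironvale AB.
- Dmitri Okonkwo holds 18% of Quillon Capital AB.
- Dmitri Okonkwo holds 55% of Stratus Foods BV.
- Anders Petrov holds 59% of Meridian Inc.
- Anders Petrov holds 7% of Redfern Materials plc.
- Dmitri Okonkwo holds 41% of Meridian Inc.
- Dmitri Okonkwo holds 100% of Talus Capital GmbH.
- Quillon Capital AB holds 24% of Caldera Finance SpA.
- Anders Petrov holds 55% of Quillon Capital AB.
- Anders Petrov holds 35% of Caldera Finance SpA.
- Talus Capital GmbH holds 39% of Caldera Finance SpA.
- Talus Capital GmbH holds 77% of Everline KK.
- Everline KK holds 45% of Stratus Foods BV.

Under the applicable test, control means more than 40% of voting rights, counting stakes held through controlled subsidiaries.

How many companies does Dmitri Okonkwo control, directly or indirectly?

6

Dmitri holds 100% of Talus, so Dmitri controls Talus.
Talus holds 77% of Everline, so Dmitri controls Everline.
Dmitri holds 41% of Meridian, so Dmitri controls Meridian.
Everline and Dmitri together hold 45% + 55% = 100% of Stratus, so Dmitri controls Stratus.
Dmitri holds 85% of Redfern, so Dmitri controls Redfern.
Dmitri holds 83% of Ironvale, so Dmitri controls Ironvale.
No other company's threshold is met.
Dmitri controls 6 companies.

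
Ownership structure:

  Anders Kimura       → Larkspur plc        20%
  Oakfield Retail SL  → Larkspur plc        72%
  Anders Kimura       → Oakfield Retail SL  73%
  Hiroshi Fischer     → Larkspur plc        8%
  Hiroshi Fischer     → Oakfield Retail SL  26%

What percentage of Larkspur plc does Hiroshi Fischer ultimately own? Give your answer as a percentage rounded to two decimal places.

Hiroshi reaches Larkspur along 2 paths.
Via Oakfield: 26% × 72% = 18.72%.
Direct stake: 8% = 8%.
Total: 18.72% + 8% = 26.72%.

26.72%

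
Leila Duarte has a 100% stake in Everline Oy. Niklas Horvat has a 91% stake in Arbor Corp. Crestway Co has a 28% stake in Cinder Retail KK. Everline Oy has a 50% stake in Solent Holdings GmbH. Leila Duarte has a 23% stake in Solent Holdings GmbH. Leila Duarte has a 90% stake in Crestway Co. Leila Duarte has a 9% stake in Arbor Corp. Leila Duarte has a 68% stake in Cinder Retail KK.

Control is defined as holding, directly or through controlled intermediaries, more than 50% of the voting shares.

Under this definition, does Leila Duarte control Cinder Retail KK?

Yes

Leila holds 90% of Crestway, so Leila controls Crestway.
Crestway and Leila together hold 28% + 68% = 96% of Cinder, so Leila controls Cinder.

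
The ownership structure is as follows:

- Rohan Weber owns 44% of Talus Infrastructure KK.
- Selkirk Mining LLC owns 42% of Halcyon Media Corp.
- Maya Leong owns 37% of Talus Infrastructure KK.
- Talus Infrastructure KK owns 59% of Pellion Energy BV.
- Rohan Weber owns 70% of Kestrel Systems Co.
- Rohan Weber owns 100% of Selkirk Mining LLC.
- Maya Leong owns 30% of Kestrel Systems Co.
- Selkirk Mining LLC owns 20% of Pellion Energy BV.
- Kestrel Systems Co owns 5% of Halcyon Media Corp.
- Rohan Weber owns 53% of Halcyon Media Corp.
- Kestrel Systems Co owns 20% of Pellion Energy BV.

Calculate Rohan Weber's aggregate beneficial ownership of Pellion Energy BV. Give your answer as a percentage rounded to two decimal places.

59.96%

Rohan reaches Pellion along 3 paths.
Via Selkirk: 100% × 20% = 20%.
Via Kestrel: 70% × 20% = 14%.
Via Talus: 44% × 59% = 25.96%.
Total: 20% + 14% + 25.96% = 59.96%.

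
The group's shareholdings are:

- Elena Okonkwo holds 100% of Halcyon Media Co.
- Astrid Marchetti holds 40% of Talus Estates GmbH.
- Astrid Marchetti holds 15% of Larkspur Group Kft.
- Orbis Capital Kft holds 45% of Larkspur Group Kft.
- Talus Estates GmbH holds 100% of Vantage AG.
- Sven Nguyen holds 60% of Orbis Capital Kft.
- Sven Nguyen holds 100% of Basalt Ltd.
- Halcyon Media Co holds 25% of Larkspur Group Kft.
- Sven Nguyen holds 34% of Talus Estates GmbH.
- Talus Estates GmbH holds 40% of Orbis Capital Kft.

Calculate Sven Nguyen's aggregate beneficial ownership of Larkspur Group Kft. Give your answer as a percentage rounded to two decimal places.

33.12%

Sven reaches Larkspur along 2 paths.
Via Talus → Orbis: 34% × 40% × 45% = 6.12%.
Via Orbis: 60% × 45% = 27%.
Total: 6.12% + 27% = 33.12%.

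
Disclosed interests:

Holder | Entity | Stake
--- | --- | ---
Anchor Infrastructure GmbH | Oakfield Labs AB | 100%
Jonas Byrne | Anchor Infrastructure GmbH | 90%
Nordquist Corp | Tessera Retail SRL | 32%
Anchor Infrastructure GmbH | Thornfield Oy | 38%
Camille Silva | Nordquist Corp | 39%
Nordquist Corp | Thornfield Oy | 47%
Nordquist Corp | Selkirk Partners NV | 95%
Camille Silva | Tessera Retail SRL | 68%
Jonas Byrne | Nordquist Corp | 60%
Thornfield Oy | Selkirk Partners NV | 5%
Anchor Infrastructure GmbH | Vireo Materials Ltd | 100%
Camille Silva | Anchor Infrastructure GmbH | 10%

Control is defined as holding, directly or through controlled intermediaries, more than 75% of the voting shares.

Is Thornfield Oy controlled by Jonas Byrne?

No

Jonas holds 90% of Anchor, so Jonas controls Anchor.
Anchor holds 100% of Oakfield, so Jonas controls Oakfield.
Anchor holds 100% of Vireo, so Jonas controls Vireo.
In Thornfield, Jonas's side holds only 38%, not > 75%.
So Jonas does not control Thornfield.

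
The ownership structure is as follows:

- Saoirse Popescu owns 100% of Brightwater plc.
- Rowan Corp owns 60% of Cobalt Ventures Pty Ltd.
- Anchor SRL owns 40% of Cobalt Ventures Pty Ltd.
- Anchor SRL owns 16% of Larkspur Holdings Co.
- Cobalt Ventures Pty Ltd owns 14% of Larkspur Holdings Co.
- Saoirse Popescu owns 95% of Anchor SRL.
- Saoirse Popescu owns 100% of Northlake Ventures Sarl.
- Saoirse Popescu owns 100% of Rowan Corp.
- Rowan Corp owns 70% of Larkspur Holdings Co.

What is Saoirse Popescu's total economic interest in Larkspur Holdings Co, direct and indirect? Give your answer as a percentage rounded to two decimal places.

Saoirse reaches Larkspur along 4 paths.
Via Anchor → Cobalt: 95% × 40% × 14% = 5.32%.
Via Rowan → Cobalt: 100% × 60% × 14% = 8.4%.
Via Anchor: 95% × 16% = 15.2%.
Via Rowan: 100% × 70% = 70%.
Total: 5.32% + 8.4% + 15.2% + 70% = 98.92%.

98.92%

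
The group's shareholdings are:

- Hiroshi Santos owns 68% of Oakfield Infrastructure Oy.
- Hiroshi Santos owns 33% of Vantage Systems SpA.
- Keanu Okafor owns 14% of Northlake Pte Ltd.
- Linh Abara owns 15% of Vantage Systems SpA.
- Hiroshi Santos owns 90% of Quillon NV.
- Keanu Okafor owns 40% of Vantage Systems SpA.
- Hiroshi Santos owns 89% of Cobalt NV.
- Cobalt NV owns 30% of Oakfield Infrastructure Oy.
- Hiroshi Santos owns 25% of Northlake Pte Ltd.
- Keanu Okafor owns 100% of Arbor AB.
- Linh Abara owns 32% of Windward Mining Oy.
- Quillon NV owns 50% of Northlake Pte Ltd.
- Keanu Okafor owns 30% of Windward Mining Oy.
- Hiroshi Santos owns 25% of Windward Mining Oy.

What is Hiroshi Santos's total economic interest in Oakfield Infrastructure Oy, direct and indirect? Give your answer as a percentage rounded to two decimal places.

Hiroshi reaches Oakfield along 2 paths.
Via Cobalt: 89% × 30% = 26.7%.
Direct stake: 68% = 68%.
Total: 26.7% + 68% = 94.7%.
Rounded: 94.70%.

94.70%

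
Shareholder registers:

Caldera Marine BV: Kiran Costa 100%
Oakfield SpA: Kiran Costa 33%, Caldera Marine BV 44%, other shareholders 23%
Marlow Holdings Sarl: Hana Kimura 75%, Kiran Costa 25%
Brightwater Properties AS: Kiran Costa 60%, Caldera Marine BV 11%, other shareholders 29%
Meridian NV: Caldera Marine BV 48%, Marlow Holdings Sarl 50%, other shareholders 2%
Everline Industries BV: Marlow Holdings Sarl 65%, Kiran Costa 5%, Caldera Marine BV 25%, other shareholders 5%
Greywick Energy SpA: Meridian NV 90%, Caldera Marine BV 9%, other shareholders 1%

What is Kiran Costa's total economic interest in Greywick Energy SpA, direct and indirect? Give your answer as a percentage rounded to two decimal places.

Kiran reaches Greywick along 3 paths.
Via Caldera → Meridian: 100% × 48% × 90% = 43.2%.
Via Marlow → Meridian: 25% × 50% × 90% = 11.25%.
Via Caldera: 100% × 9% = 9%.
Total: 43.2% + 11.25% + 9% = 63.45%.

63.45%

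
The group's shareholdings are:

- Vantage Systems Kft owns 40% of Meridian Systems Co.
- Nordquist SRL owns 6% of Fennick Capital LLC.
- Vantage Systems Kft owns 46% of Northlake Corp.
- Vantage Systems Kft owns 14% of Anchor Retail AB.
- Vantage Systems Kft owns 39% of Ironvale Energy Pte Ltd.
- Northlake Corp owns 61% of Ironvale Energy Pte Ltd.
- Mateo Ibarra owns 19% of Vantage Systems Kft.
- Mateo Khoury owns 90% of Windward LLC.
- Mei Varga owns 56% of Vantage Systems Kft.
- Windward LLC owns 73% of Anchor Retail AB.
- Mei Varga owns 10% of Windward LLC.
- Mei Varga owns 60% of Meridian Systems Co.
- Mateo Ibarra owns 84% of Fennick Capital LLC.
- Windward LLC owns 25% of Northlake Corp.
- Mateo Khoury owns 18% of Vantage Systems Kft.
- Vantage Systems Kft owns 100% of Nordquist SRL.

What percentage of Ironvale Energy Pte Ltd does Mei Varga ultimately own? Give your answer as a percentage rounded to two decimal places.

Mei reaches Ironvale along 3 paths.
Via Vantage → Northlake: 56% × 46% × 61% = 15.7136%.
Via Windward → Northlake: 10% × 25% × 61% = 1.525%.
Via Vantage: 56% × 39% = 21.84%.
Total: 15.7136% + 1.525% + 21.84% = 39.0786%.
Rounded: 39.08%.

39.08%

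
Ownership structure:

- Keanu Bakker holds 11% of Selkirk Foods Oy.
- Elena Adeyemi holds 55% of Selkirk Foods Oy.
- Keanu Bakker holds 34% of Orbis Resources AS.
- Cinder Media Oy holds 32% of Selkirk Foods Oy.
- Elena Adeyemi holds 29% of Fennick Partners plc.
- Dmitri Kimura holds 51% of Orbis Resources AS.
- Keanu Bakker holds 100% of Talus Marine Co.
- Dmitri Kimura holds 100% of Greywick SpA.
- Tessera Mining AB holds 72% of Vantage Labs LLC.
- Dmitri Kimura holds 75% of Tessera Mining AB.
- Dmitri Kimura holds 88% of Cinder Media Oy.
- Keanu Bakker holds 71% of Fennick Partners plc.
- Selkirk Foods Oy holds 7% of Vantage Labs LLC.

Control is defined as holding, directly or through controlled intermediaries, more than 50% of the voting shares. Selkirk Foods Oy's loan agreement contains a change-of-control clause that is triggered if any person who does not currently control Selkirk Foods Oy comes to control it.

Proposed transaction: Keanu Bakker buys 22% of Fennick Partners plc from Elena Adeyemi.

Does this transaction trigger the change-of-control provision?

The purchase adds only to Keanu's holdings (Elena's stake shrinks), so Keanu is the only person who could newly come to control Selkirk.
Keanu holds 100% of Talus, so Keanu controls Talus.
Keanu holds 71% of Fennick, so Keanu controls Fennick.
In Selkirk, Keanu's side holds only 11%, not > 50%.
So before the transaction, Keanu does not control Selkirk.
After the purchase, Keanu's direct stake in Fennick rises to 71% + 22% = 93%, and Elena's stake falls to 7%.
Keanu holds 93% of Fennick, so Keanu controls Fennick.
After the transaction, Keanu's side holds 11% of Selkirk, not > 50%, so Keanu still does not control Selkirk.
No new person acquires control, so the clause is not triggered.

No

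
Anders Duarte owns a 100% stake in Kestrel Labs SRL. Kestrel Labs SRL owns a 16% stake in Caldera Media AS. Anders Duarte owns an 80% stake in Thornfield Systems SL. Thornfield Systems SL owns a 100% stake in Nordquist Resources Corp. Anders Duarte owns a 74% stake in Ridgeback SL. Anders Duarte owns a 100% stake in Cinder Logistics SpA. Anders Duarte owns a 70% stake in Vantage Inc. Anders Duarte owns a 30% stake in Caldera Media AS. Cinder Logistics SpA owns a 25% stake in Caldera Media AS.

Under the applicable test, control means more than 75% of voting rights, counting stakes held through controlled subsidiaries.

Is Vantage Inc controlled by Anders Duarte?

Anders holds 100% of Kestrel, so Anders controls Kestrel.
Anders holds 80% of Thornfield, so Anders controls Thornfield.
Anders holds 100% of Cinder, so Anders controls Cinder.
Thornfield holds 100% of Nordquist, so Anders controls Nordquist.
In Vantage, Anders's side holds only 70%, not > 75%.
So Anders does not control Vantage.

No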